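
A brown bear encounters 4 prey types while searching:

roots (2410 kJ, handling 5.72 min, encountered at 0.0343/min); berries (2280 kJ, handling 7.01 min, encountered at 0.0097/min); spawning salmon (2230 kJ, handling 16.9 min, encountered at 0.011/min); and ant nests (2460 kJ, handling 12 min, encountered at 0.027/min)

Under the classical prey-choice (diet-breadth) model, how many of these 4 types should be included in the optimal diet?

Rank by E/h (kJ/min): roots 421, berries 325, ant nests 205, spawning salmon 132. Include each in turn until the next type's E/h falls below the running intake rate.
Rate on top 1: 69.1. berries: 325 > 69.1 → include.
Rate on top 2: 82.88. ant nests: 205 > 82.88 → include.
Rate on top 3: 107.8. spawning salmon: 132 > 107.8 → include.
Optimal diet: roots, berries, ant nests, spawning salmon — 4 of 4 types.

4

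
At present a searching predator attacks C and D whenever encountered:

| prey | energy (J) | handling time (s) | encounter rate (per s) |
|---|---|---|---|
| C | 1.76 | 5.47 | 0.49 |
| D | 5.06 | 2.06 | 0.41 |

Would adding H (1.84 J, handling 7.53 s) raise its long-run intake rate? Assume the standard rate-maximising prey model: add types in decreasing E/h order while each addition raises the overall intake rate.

Current rate: (0.49×1.76 + 0.41×5.06)/(1 + 0.49×5.47 + 0.41×2.06) = 0.6491 J/s.
H: E/h = 1.84/7.53 = 0.2444 J/s.
Since 0.2444 < R, time spent handling H is better spent searching.

No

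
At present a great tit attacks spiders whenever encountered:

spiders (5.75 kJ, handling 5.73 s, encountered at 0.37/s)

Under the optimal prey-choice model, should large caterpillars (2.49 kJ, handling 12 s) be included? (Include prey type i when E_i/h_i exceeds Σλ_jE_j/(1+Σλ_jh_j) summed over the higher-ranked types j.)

Current rate: (0.37×5.75)/(1 + 0.37×5.73) = 0.6819 kJ/s.
large caterpillars: E/h = 2.49/12 = 0.2075 kJ/s.
Since 0.2075 < R, time spent handling large caterpillars is better spent searching.

No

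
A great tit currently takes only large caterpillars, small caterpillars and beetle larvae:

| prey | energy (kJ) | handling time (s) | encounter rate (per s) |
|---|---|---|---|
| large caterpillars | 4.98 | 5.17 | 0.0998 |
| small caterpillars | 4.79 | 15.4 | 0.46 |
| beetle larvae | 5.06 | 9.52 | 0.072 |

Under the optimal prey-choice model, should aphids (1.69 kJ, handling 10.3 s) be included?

No

On large caterpillars, small caterpillars and beetle larvae alone, R = ΣλE/(1+Σλh) = 3.065/9.285 = 0.3301 kJ/s.
Profitability of aphids: 1.69/10.3 = 0.1641 kJ/s.
Since 0.1641 < R, time spent handling aphids is better spent searching.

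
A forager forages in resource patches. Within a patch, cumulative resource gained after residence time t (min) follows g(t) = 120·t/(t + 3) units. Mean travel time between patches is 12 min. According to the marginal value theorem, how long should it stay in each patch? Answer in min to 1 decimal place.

Maximise g(t)/(T+t): set derivative to zero → g'(t)(T+t) = g(t).
g'(t) = 120·3/(t + 3)². Setting 120·3/(t+3)² = 120t/[(t+3)(12+t)] gives 3(12+t) = t(t+3), so t² = 3×12 = 36.
t* = √36 = 6 min.

6.0 min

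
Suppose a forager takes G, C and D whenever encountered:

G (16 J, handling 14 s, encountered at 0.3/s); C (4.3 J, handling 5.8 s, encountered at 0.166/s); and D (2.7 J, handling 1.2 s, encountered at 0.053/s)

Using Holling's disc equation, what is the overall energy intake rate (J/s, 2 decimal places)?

R = Σλ_iE_i / (1 + Σλ_ih_i)
Numerator: 0.3×16 + 0.166×4.3 + 0.053×2.7 = 5.657
Denominator: 1 + 0.3×14 + 0.166×5.8 + 0.053×1.2 = 6.226
R = 5.657/6.226 = 0.9085 J/s

0.91 J/s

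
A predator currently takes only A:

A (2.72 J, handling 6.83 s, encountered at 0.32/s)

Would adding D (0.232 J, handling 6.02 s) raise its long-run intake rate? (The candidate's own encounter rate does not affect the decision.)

On A alone, R = ΣλE/(1+Σλh) = 0.8704/3.186 = 0.2732 J/s.
Profitability of D: 0.232/6.02 = 0.03854 J/s.
Since 0.03854 < R, time spent handling D is better spent searching.

No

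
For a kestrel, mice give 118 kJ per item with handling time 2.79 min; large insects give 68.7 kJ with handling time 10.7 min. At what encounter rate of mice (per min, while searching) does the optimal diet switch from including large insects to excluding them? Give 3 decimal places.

0.064 per min

The zero-one rule: include large insects iff E₂/h₂ > λE₁/(1+λh₁). Equality gives the switch point.
λE₁h₂ = E₂ + λE₂h₁ ⇒ λ = E₂/(E₁h₂ − E₂h₁) = 68.7/(1263 − 191.7) = 0.06415 per min.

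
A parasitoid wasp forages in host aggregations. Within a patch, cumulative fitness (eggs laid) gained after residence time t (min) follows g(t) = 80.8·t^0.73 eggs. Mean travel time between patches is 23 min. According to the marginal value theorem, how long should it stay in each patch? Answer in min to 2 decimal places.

Maximise g(t)/(T+t): set derivative to zero → g'(t)(T+t) = g(t).
g'(t) = 0.73·80.8·t^-0.27. Setting 0.73·80.8·t^-0.27 = 80.8·t^0.73/(23+t) gives 0.73(23+t) = t, so 0.27·t = 0.73×23.
t* = 0.73×23/0.27 = 62.19 min.

62.19 min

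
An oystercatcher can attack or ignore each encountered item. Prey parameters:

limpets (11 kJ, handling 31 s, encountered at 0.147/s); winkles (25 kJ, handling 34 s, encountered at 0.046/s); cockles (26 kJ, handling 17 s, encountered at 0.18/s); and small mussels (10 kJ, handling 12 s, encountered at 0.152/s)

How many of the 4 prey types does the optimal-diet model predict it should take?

1

E/h in descending order: cockles 1.53, small mussels 0.833, winkles 0.735, limpets 0.355 kJ/s. The optimal diet is the largest prefix of this list for which every included type satisfies E_i/h_i > R on the types above it.
Rate on top 1: 1.153. small mussels: 0.833 < 1.153 → exclude; stop.
Optimal diet: cockles — 1 of 4 types.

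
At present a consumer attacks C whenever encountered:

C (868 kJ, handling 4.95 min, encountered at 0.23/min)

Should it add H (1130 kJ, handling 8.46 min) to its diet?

On C alone, R = ΣλE/(1+Σλh) = 199.6/2.139 = 93.36 kJ/min.
H: E/h = 1130/8.46 = 133.6 kJ/min.
Since 133.6 > R, including H increases the long-run rate.

Yes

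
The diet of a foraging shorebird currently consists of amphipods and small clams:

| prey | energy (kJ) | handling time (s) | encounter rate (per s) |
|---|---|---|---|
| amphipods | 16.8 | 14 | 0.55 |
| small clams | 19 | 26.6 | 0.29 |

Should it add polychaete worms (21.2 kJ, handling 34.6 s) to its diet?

No

Current rate: (0.55×16.8 + 0.29×19)/(1 + 0.55×14 + 0.29×26.6) = 0.8986 kJ/s.
Profitability of polychaete worms: 21.2/34.6 = 0.6127 kJ/s.
Since 0.6127 < R, time spent handling polychaete worms is better spent searching.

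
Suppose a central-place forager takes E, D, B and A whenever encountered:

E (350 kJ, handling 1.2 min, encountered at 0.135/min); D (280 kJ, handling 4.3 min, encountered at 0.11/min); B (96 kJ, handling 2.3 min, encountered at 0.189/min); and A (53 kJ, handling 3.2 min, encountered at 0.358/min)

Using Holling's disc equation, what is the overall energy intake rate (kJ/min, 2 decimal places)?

Energy encountered per unit search time: 0.135×350 + 0.11×280 + 0.189×96 + 0.358×53 = 115.2 kJ/min.
Handling time per unit search time: 0.135×1.2 + 0.11×4.3 + 0.189×2.3 + 0.358×3.2 = 2.215.
Rate = 115.2/(1 + 2.215) = 35.82 kJ/min.

35.82 kJ/min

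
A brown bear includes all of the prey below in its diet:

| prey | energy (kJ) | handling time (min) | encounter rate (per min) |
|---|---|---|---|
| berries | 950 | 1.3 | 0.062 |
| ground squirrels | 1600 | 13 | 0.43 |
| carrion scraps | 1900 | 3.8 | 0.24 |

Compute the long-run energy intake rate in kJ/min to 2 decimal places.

R = (0.062×950 + 0.43×1600 + 0.24×1900) / (1 + 0.062×1.3 + 0.43×13 + 0.24×3.8) = 1203/7.583 = 158.6 kJ/min.

158.64 kJ/min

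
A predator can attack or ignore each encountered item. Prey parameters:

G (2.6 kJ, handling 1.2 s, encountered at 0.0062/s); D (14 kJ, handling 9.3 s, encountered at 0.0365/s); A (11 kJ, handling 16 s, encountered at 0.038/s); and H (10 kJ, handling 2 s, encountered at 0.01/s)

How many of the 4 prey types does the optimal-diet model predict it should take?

4

E/h in descending order: H 5, G 2.17, D 1.51, A 0.688 kJ/s. The optimal diet is the largest prefix of this list for which every included type satisfies E_i/h_i > R on the types above it.
Rate on top 1: 0.09804. G: 2.17 > 0.09804 → include.
Rate on top 2: 0.113. D: 1.51 > 0.113 → include.
Rate on top 3: 0.4588. A: 0.688 > 0.4588 → include.
Optimal diet: H, G, D, A — 4 of 4 types.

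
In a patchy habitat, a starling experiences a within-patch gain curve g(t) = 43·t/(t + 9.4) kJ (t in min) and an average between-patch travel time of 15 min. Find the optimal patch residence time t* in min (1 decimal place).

11.9 min

Optimal t* satisfies g'(t*) = g(t*)/(T + t*).
g'(t) = 43·9.4/(t + 9.4)². Setting 43·9.4/(t+9.4)² = 43t/[(t+9.4)(15+t)] gives 9.4(15+t) = t(t+9.4), so t² = 9.4×15 = 141.
t* = √141 = 11.87 min.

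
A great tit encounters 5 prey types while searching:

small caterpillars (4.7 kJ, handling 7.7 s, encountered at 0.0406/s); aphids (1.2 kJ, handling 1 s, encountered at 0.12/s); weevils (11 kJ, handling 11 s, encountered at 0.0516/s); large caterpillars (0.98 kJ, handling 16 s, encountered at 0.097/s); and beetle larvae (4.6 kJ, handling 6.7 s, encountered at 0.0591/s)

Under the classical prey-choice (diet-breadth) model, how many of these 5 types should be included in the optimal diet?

4

Rank by E/h (kJ/s): aphids 1.2, weevils 1, beetle larvae 0.687, small caterpillars 0.61, large caterpillars 0.0612. Include each in turn until the next type's E/h falls below the running intake rate.
Rate on top 1: 0.1286. weevils: 1 > 0.1286 → include.
Rate on top 2: 0.4217. beetle larvae: 0.687 > 0.4217 → include.
Rate on top 3: 0.472. small caterpillars: 0.61 > 0.472 → include.
Rate on top 4: 0.4901. large caterpillars: 0.0612 < 0.4901 → exclude; stop.
Optimal diet: aphids, weevils, beetle larvae, small caterpillars — 4 of 5 types.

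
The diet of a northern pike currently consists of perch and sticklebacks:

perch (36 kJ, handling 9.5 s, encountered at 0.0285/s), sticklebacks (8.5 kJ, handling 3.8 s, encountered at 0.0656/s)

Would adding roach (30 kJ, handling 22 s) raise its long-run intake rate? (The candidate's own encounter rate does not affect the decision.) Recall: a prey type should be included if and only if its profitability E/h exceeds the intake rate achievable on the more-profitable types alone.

Yes

Intake rate on the current diet: R = (0.0285×36 + 0.0656×8.5) / (1 + 0.0285×9.5 + 0.0656×3.8) = 1.584/1.52 = 1.042 kJ/s.
roach: E/h = 30/22 = 1.364 kJ/s.
1.364 > 1.042, so adding roach raises the average — include it.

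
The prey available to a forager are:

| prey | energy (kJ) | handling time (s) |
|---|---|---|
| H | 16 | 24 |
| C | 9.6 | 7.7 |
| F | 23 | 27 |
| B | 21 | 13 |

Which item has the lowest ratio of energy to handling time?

Profitability E/h (kJ/s): H = 16/24 = 0.667, C = 9.6/7.7 = 1.25, F = 23/27 = 0.852, B = 21/13 = 1.62.
Ranked: B > C > F > H.

H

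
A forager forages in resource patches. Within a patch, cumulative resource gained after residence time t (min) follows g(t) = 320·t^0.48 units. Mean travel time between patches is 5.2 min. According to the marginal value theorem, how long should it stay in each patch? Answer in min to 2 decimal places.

Optimal t* satisfies g'(t*) = g(t*)/(T + t*).
g'(t) = 0.48·320·t^-0.52. Setting 0.48·320·t^-0.52 = 320·t^0.48/(5.2+t) gives 0.48(5.2+t) = t, so 0.52·t = 0.48×5.2.
t* = 0.48×5.2/0.52 = 4.8 min.

4.80 min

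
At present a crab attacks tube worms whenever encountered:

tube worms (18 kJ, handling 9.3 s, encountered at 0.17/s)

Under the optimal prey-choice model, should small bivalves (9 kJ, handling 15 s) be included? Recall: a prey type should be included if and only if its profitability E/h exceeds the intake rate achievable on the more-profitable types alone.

Current rate: (0.17×18)/(1 + 0.17×9.3) = 1.186 kJ/s.
small bivalves: E/h = 9/15 = 0.6 kJ/s.
Since 0.6 < R, time spent handling small bivalves is better spent searching.

No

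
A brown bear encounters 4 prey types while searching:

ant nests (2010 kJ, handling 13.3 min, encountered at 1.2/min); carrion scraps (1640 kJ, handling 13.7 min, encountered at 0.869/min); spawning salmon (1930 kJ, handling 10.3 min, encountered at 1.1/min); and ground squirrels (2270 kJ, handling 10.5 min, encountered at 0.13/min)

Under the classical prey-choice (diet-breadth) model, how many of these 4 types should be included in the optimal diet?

Profitabilities (E/h, kJ/min): ground squirrels 216, spawning salmon 187, ant nests 151, carrion scraps 120. Add prey in this order while the next type's profitability exceeds the intake rate on those already taken.
Rate on top 1: 124.8. spawning salmon: 187 > 124.8 → include.
Rate on top 2: 176.6. ant nests: 151 < 176.6 → exclude; stop.
Optimal diet: ground squirrels, spawning salmon — 2 of 4 types.

2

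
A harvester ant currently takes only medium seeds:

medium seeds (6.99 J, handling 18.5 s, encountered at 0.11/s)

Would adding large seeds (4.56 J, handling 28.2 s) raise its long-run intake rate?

No

On medium seeds alone, R = ΣλE/(1+Σλh) = 0.7689/3.035 = 0.2533 J/s.
large seeds: E/h = 4.56/28.2 = 0.1617 J/s.
0.1617 < 0.2533, so adding large seeds would lower the average — exclude it.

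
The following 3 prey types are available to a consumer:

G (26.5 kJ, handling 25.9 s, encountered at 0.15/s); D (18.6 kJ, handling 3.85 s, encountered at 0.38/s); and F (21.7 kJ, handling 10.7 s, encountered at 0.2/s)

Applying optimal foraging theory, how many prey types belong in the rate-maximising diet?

1

Rank by E/h (kJ/s): D 4.83, F 2.03, G 1.02. Include each in turn until the next type's E/h falls below the running intake rate.
Rate on top 1: 2.87. F: 2.03 < 2.87 → exclude; stop.
Optimal diet: D — 1 of 3 types.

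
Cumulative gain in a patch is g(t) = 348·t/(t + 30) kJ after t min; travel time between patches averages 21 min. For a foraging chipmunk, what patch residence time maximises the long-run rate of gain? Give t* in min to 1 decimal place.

By the marginal value theorem, leave when the instantaneous gain rate g'(t) equals the habitat-wide average g(t)/(T + t).
g'(t) = 348·30/(t + 30)². Setting 348·30/(t+30)² = 348t/[(t+30)(21+t)] gives 30(21+t) = t(t+30), so t² = 30×21 = 630.
t* = √630 = 25.1 min.

25.1 min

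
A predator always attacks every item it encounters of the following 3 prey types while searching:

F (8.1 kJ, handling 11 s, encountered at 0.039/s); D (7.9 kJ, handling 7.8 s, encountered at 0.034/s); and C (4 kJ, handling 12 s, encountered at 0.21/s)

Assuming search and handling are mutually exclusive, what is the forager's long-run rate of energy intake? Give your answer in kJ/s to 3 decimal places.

R = Σλ_iE_i / (1 + Σλ_ih_i)
Numerator: 0.039×8.1 + 0.034×7.9 + 0.21×4 = 1.424
Denominator: 1 + 0.039×11 + 0.034×7.8 + 0.21×12 = 4.214
R = 1.424/4.214 = 0.338 kJ/s

0.338 kJ/s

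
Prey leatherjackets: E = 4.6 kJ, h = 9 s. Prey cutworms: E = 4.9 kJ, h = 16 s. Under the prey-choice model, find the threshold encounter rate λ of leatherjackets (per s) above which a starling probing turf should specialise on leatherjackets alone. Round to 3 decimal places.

The zero-one rule: include cutworms iff E₂/h₂ > λE₁/(1+λh₁). Equality gives the switch point.
λE₁h₂ = E₂ + λE₂h₁ ⇒ λ = E₂/(E₁h₂ − E₂h₁) = 4.9/(73.6 − 44.1) = 0.1661 per s.

0.166 per s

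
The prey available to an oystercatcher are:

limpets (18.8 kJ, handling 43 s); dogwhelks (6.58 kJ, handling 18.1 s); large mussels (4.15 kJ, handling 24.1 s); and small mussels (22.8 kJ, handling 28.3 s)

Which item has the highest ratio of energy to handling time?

In descending order of E/h:
small mussels: 22.8/28.3 = 0.806 kJ/s
limpets: 18.8/43 = 0.437 kJ/s
dogwhelks: 6.58/18.1 = 0.364 kJ/s
large mussels: 4.15/24.1 = 0.172 kJ/s

small mussels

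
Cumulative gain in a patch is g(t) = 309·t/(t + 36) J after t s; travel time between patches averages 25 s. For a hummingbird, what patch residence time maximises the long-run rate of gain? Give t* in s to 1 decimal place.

By the marginal value theorem, leave when the instantaneous gain rate g'(t) equals the habitat-wide average g(t)/(T + t).
g'(t) = 309·36/(t + 36)². Setting 309·36/(t+36)² = 309t/[(t+36)(25+t)] gives 36(25+t) = t(t+36), so t² = 36×25 = 900.
t* = √900 = 30 s.

30.0 s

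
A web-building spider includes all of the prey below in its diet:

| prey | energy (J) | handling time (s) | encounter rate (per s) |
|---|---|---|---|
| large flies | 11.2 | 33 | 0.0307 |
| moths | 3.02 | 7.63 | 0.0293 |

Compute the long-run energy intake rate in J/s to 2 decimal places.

0.19 J/s

R = (0.0307×11.2 + 0.0293×3.02) / (1 + 0.0307×33 + 0.0293×7.63) = 0.4323/2.237 = 0.1933 J/s.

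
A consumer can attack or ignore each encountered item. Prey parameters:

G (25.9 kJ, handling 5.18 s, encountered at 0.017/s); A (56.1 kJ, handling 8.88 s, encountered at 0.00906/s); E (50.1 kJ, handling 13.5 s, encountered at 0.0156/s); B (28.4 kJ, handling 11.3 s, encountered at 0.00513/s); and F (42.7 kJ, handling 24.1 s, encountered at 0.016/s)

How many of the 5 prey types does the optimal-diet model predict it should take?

5

Rank by E/h (kJ/s): A 6.32, G 5, E 3.71, B 2.51, F 1.77. Include each in turn until the next type's E/h falls below the running intake rate.
Rate on top 1: 0.4704. G: 5 > 0.4704 → include.
Rate on top 2: 0.8118. E: 3.71 > 0.8118 → include.
Rate on top 3: 1.255. B: 2.51 > 1.255 → include.
Rate on top 4: 1.305. F: 1.77 > 1.305 → include.
Optimal diet: A, G, E, B, F — 5 of 5 types.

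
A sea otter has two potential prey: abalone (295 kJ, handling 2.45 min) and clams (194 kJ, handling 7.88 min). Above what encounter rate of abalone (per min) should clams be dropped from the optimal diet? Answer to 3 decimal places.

At the threshold, the rate on abalone alone equals the profitability of clams: λ·295/(1 + λ·2.45) = 194/7.88 = 24.62.
Rearranging, λ(295 − 24.62×2.45) = 24.62, so λ = 24.62/234.7 = 0.1049 per min.

0.105 per min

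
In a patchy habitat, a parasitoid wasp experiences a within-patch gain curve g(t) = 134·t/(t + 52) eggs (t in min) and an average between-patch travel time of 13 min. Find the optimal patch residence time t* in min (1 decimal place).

26.0 min

Maximise g(t)/(T+t): set derivative to zero → g'(t)(T+t) = g(t).
g'(t) = 134·52/(t + 52)². Setting 134·52/(t+52)² = 134t/[(t+52)(13+t)] gives 52(13+t) = t(t+52), so t² = 52×13 = 676.
t* = √676 = 26 min.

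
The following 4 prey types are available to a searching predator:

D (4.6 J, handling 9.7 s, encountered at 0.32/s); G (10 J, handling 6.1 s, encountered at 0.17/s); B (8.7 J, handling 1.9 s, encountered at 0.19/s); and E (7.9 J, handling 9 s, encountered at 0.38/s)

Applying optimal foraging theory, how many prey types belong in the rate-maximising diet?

2

E/h in descending order: B 4.58, G 1.64, E 0.878, D 0.474 J/s. The optimal diet is the largest prefix of this list for which every included type satisfies E_i/h_i > R on the types above it.
Rate on top 1: 1.215. G: 1.64 > 1.215 → include.
Rate on top 2: 1.398. E: 0.878 < 1.398 → exclude; stop.
Optimal diet: B, G — 2 of 4 types.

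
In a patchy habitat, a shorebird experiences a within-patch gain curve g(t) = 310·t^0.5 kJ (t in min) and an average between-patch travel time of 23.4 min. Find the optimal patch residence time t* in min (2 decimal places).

By the marginal value theorem, leave when the instantaneous gain rate g'(t) equals the habitat-wide average g(t)/(T + t).
g'(t) = 0.5·310·t^-0.5. Setting 0.5·310·t^-0.5 = 310·t^0.5/(23.4+t) gives 0.5(23.4+t) = t, so 0.50·t = 0.5×23.4.
t* = 0.5×23.4/0.50 = 23.4 min.

23.40 min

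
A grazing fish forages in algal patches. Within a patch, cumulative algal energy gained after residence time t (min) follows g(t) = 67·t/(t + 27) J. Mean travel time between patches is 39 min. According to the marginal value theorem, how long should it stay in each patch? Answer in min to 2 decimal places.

32.45 min

Optimal t* satisfies g'(t*) = g(t*)/(T + t*).
g'(t) = 67·27/(t + 27)². Setting 67·27/(t+27)² = 67t/[(t+27)(39+t)] gives 27(39+t) = t(t+27), so t² = 27×39 = 1053.
t* = √1053 = 32.45 min.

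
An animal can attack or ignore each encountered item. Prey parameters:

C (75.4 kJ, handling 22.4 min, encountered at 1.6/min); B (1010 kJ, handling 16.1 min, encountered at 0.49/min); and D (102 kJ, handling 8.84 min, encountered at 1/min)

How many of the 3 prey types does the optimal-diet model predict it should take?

1

Rank by E/h (kJ/min): B 62.7, D 11.5, C 3.37. Include each in turn until the next type's E/h falls below the running intake rate.
Rate on top 1: 55.68. D: 11.5 < 55.68 → exclude; stop.
Optimal diet: B — 1 of 3 types.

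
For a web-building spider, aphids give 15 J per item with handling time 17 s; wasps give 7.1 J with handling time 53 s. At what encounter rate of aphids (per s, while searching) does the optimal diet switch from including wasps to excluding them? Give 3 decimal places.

0.011 per s

At the threshold, the rate on aphids alone equals the profitability of wasps: λ·15/(1 + λ·17) = 7.1/53 = 0.134.
Rearranging, λ(15 − 0.134×17) = 0.134, so λ = 0.134/12.72 = 0.01053 per s.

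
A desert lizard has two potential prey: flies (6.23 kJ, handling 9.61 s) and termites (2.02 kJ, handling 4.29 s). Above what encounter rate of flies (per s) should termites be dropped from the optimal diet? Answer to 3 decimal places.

Drop termites once their profitability E₂/h₂ falls below the rate achievable on flies alone: E₂/h₂ = λE₁/(1 + λh₁).
Solve for λ: λE₁h₂ = E₂(1 + λh₁) → λ(E₁h₂ − E₂h₁) = E₂ → λ = E₂/(E₁h₂ − E₂h₁).
λ = 2.02/(6.23×4.29 − 2.02×9.61) = 2.02/7.315 = 0.2762 per s.

0.276 per s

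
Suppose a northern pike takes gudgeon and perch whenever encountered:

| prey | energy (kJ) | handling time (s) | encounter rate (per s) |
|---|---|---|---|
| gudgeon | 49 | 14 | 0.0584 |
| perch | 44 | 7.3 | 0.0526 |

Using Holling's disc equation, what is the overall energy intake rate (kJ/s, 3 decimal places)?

2.351 kJ/s

R = Σλ_iE_i / (1 + Σλ_ih_i)
Numerator: 0.0584×49 + 0.0526×44 = 5.176
Denominator: 1 + 0.0584×14 + 0.0526×7.3 = 2.202
R = 5.176/2.202 = 2.351 kJ/s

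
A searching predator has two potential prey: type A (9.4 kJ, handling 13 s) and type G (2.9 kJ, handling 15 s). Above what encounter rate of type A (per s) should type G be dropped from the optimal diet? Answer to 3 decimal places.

0.028 per s

At the threshold, the rate on type A alone equals the profitability of type G: λ·9.4/(1 + λ·13) = 2.9/15 = 0.1933.
Rearranging, λ(9.4 − 0.1933×13) = 0.1933, so λ = 0.1933/6.887 = 0.02807 per s.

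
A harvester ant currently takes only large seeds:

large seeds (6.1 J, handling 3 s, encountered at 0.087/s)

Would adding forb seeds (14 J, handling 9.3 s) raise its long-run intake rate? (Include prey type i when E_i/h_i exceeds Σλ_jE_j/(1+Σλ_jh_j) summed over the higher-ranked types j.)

Yes

On large seeds alone, R = ΣλE/(1+Σλh) = 0.5307/1.261 = 0.4209 J/s.
Profitability of forb seeds: 14/9.3 = 1.505 J/s.
1.505 > 0.4209, so adding forb seeds raises the average — include it.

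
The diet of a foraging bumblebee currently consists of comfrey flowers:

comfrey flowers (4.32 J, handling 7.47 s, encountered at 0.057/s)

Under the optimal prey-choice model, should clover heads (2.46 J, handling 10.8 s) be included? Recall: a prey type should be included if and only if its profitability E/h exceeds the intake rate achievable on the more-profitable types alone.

Current rate: (0.057×4.32)/(1 + 0.057×7.47) = 0.1727 J/s.
Profitability of clover heads: 2.46/10.8 = 0.2278 J/s.
Since 0.2278 > R, including clover heads increases the long-run rate.

Yes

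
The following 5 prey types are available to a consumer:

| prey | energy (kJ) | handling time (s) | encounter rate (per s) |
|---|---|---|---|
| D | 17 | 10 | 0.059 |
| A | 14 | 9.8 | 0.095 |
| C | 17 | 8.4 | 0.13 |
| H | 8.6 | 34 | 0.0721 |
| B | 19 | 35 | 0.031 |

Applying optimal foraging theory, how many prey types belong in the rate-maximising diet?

E/h in descending order: C 2.02, D 1.7, A 1.43, B 0.543, H 0.253 kJ/s. The optimal diet is the largest prefix of this list for which every included type satisfies E_i/h_i > R on the types above it.
Rate on top 1: 1.056. D: 1.7 > 1.056 → include.
Rate on top 2: 1.198. A: 1.43 > 1.198 → include.
Rate on top 3: 1.257. B: 0.543 < 1.257 → exclude; stop.
Optimal diet: C, D, A — 3 of 5 types.

3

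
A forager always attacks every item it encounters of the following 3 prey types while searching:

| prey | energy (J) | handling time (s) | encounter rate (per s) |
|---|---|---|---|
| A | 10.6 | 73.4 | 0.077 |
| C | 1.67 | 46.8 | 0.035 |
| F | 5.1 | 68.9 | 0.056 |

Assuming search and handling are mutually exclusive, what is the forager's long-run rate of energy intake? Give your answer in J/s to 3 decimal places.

Energy encountered per unit search time: 0.077×10.6 + 0.035×1.67 + 0.056×5.1 = 1.16 J/s.
Handling time per unit search time: 0.077×73.4 + 0.035×46.8 + 0.056×68.9 = 11.15.
Rate = 1.16/(1 + 11.15) = 0.09551 J/s.

0.096 J/s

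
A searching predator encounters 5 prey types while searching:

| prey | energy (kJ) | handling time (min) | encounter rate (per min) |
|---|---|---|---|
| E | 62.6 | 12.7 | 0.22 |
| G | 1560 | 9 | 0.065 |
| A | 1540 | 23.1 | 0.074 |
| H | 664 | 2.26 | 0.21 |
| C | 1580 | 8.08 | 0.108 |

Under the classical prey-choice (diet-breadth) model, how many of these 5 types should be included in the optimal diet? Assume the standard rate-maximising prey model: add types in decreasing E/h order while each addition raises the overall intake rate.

E/h in descending order: H 294, C 196, G 173, A 66.7, E 4.93 kJ/min. The optimal diet is the largest prefix of this list for which every included type satisfies E_i/h_i > R on the types above it.
Rate on top 1: 94.56. C: 196 > 94.56 → include.
Rate on top 2: 132.1. G: 173 > 132.1 → include.
Rate on top 3: 140.3. A: 66.7 < 140.3 → exclude; stop.
Optimal diet: H, C, G — 3 of 5 types.

3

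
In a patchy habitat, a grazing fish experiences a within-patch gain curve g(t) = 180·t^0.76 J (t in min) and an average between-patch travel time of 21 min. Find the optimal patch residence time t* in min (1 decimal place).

66.5 min

By the marginal value theorem, leave when the instantaneous gain rate g'(t) equals the habitat-wide average g(t)/(T + t).
g'(t) = 0.76·180·t^-0.24. Setting 0.76·180·t^-0.24 = 180·t^0.76/(21+t) gives 0.76(21+t) = t, so 0.24·t = 0.76×21.
t* = 0.76×21/0.24 = 66.5 min.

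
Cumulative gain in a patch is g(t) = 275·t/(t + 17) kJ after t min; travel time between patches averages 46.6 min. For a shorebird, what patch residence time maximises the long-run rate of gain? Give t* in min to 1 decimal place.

28.1 min

Optimal t* satisfies g'(t*) = g(t*)/(T + t*).
g'(t) = 275·17/(t + 17)². Setting 275·17/(t+17)² = 275t/[(t+17)(46.6+t)] gives 17(46.6+t) = t(t+17), so t² = 17×46.6 = 792.2.
t* = √792.2 = 28.15 min.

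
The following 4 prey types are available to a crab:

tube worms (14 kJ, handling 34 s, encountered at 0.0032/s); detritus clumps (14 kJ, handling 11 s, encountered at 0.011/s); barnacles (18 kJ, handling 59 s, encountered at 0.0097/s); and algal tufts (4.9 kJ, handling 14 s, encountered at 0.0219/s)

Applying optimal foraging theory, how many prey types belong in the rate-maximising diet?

4

E/h in descending order: detritus clumps 1.27, tube worms 0.412, algal tufts 0.35, barnacles 0.305 kJ/s. The optimal diet is the largest prefix of this list for which every included type satisfies E_i/h_i > R on the types above it.
Rate on top 1: 0.1374. tube worms: 0.412 > 0.1374 → include.
Rate on top 2: 0.1617. algal tufts: 0.35 > 0.1617 → include.
Rate on top 3: 0.1992. barnacles: 0.305 > 0.1992 → include.
Optimal diet: detritus clumps, tube worms, algal tufts, barnacles — 4 of 4 types.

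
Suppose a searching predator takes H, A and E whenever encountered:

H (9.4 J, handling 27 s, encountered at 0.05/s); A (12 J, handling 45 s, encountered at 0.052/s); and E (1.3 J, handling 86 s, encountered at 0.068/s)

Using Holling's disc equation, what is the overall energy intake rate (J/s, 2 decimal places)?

Energy encountered per unit search time: 0.05×9.4 + 0.052×12 + 0.068×1.3 = 1.182 J/s.
Handling time per unit search time: 0.05×27 + 0.052×45 + 0.068×86 = 9.538.
Rate = 1.182/(1 + 9.538) = 0.1122 J/s.

0.11 J/s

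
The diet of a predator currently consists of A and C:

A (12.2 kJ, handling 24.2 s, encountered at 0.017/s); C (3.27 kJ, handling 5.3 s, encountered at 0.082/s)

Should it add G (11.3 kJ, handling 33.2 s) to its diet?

Yes

Intake rate on the current diet: R = (0.017×12.2 + 0.082×3.27) / (1 + 0.017×24.2 + 0.082×5.3) = 0.4755/1.846 = 0.2576 kJ/s.
Profitability of G: 11.3/33.2 = 0.3404 kJ/s.
Since 0.3404 > R, including G increases the long-run rate.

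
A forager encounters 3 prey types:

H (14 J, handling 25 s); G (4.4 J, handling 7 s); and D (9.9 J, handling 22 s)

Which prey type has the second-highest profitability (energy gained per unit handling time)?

H

Profitability E/h (J/s): H = 14/25 = 0.56, G = 4.4/7 = 0.629, D = 9.9/22 = 0.45.
Ranked: G > H > D.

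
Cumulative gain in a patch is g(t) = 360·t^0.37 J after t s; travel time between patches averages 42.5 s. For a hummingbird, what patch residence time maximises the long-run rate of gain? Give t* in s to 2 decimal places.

24.96 s

Optimal t* satisfies g'(t*) = g(t*)/(T + t*).
g'(t) = 0.37·360·t^-0.63. Setting 0.37·360·t^-0.63 = 360·t^0.37/(42.5+t) gives 0.37(42.5+t) = t, so 0.63·t = 0.37×42.5.
t* = 0.37×42.5/0.63 = 24.96 s.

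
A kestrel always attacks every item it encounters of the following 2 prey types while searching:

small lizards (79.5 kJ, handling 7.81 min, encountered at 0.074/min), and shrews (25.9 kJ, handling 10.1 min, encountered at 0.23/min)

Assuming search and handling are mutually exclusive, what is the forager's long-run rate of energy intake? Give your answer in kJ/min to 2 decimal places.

R = (0.074×79.5 + 0.23×25.9) / (1 + 0.074×7.81 + 0.23×10.1) = 11.84/3.901 = 3.035 kJ/min.

3.04 kJ/min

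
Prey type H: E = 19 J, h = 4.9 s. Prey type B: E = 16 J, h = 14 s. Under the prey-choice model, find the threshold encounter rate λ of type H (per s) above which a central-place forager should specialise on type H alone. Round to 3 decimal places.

0.085 per s

Drop type B once their profitability E₂/h₂ falls below the rate achievable on type H alone: E₂/h₂ = λE₁/(1 + λh₁).
Solve for λ: λE₁h₂ = E₂(1 + λh₁) → λ(E₁h₂ − E₂h₁) = E₂ → λ = E₂/(E₁h₂ − E₂h₁).
λ = 16/(19×14 − 16×4.9) = 16/187.6 = 0.08529 per s.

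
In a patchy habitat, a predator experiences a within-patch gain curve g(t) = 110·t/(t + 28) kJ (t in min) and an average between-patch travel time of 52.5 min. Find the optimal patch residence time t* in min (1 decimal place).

Optimal t* satisfies g'(t*) = g(t*)/(T + t*).
g'(t) = 110·28/(t + 28)². Setting 110·28/(t+28)² = 110t/[(t+28)(52.5+t)] gives 28(52.5+t) = t(t+28), so t² = 28×52.5 = 1470.
t* = √1470 = 38.34 min.

38.3 min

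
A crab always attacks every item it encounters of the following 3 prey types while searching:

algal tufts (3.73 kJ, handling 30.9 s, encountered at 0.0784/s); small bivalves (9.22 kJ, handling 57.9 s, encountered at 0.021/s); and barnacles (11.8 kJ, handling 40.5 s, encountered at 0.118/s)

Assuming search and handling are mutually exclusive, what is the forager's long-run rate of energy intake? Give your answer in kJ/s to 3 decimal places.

0.199 kJ/s

R = Σλ_iE_i / (1 + Σλ_ih_i)
Numerator: 0.0784×3.73 + 0.021×9.22 + 0.118×11.8 = 1.878
Denominator: 1 + 0.0784×30.9 + 0.021×57.9 + 0.118×40.5 = 9.417
R = 1.878/9.417 = 0.1995 kJ/s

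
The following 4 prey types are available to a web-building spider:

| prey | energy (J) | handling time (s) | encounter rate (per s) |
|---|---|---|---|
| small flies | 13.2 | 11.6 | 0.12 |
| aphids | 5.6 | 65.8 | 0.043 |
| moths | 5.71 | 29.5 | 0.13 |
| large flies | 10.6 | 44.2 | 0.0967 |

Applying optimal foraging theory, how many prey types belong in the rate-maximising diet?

1

Rank by E/h (J/s): small flies 1.14, large flies 0.24, moths 0.194, aphids 0.0851. Include each in turn until the next type's E/h falls below the running intake rate.
Rate on top 1: 0.6622. large flies: 0.24 < 0.6622 → exclude; stop.
Optimal diet: small flies — 1 of 4 types.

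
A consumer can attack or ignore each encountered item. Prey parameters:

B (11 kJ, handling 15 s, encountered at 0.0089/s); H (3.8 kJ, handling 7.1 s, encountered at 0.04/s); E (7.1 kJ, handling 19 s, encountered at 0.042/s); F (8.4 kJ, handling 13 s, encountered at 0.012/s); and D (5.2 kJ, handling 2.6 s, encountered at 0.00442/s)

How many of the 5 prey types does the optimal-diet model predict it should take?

E/h in descending order: D 2, B 0.733, F 0.646, H 0.535, E 0.374 kJ/s. The optimal diet is the largest prefix of this list for which every included type satisfies E_i/h_i > R on the types above it.
Rate on top 1: 0.02272. B: 0.733 > 0.02272 → include.
Rate on top 2: 0.1056. F: 0.646 > 0.1056 → include.
Rate on top 3: 0.1704. H: 0.535 > 0.1704 → include.
Rate on top 4: 0.2358. E: 0.374 > 0.2358 → include.
Optimal diet: D, B, F, H, E — 5 of 5 types.

5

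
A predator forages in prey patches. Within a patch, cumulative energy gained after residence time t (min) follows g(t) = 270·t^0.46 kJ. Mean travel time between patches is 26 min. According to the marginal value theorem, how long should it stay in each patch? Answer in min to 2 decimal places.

22.15 min

By the marginal value theorem, leave when the instantaneous gain rate g'(t) equals the habitat-wide average g(t)/(T + t).
g'(t) = 0.46·270·t^-0.54. Setting 0.46·270·t^-0.54 = 270·t^0.46/(26+t) gives 0.46(26+t) = t, so 0.54·t = 0.46×26.
t* = 0.46×26/0.54 = 22.15 min.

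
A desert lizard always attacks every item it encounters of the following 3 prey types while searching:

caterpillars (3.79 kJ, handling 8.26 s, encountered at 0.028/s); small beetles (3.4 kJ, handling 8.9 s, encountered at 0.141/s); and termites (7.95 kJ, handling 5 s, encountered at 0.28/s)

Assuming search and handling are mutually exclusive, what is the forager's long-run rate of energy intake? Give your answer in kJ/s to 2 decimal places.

0.72 kJ/s

R = Σλ_iE_i / (1 + Σλ_ih_i)
Numerator: 0.028×3.79 + 0.141×3.4 + 0.28×7.95 = 2.812
Denominator: 1 + 0.028×8.26 + 0.141×8.9 + 0.28×5 = 3.886
R = 2.812/3.886 = 0.7235 kJ/s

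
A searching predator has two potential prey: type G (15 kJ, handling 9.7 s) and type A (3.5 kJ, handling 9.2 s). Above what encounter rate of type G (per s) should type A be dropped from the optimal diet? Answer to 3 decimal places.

Drop type A once their profitability E₂/h₂ falls below the rate achievable on type G alone: E₂/h₂ = λE₁/(1 + λh₁).
Solve for λ: λE₁h₂ = E₂(1 + λh₁) → λ(E₁h₂ − E₂h₁) = E₂ → λ = E₂/(E₁h₂ − E₂h₁).
λ = 3.5/(15×9.2 − 3.5×9.7) = 3.5/104.1 = 0.03364 per s.

0.034 per s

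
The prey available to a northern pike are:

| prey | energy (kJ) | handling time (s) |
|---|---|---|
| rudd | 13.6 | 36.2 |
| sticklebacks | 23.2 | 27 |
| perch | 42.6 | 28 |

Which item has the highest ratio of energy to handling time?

perch

Profitability E/h (kJ/s): rudd = 13.6/36.2 = 0.376, sticklebacks = 23.2/27 = 0.859, perch = 42.6/28 = 1.52.
Ranked: perch > sticklebacks > rudd.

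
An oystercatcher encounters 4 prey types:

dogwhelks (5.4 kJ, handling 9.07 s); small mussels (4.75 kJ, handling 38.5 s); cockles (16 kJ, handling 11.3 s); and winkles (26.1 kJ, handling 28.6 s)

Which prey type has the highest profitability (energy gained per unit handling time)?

cockles

In descending order of E/h:
cockles: 16/11.3 = 1.42 kJ/s
winkles: 26.1/28.6 = 0.913 kJ/s
dogwhelks: 5.4/9.07 = 0.595 kJ/s
small mussels: 4.75/38.5 = 0.123 kJ/s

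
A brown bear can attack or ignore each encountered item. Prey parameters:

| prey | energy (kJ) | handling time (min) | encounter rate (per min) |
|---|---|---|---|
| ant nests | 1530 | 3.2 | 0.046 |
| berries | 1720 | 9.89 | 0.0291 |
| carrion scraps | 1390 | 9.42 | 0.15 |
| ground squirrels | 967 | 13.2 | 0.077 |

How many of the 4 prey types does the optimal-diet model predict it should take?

3

Profitabilities (E/h, kJ/min): ant nests 478, berries 174, carrion scraps 148, ground squirrels 73.3. Add prey in this order while the next type's profitability exceeds the intake rate on those already taken.
Rate on top 1: 61.35. berries: 174 > 61.35 → include.
Rate on top 2: 83.92. carrion scraps: 148 > 83.92 → include.
Rate on top 3: 115.5. ground squirrels: 73.3 < 115.5 → exclude; stop.
Optimal diet: ant nests, berries, carrion scraps — 3 of 4 types.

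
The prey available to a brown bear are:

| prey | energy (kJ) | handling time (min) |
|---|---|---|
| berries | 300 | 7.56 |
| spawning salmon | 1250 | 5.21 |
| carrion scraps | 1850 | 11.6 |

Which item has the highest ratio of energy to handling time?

Profitability E/h (kJ/min): berries = 300/7.56 = 39.7, spawning salmon = 1250/5.21 = 240, carrion scraps = 1850/11.6 = 159.
Ranked: spawning salmon > carrion scraps > berries.

spawning salmon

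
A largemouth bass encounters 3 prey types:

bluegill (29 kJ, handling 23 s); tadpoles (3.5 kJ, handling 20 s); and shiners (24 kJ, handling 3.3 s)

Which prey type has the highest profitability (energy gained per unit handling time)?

shiners

Profitability E/h (kJ/s): bluegill = 29/23 = 1.26, tadpoles = 3.5/20 = 0.175, shiners = 24/3.3 = 7.27.
Ranked: shiners > bluegill > tadpoles.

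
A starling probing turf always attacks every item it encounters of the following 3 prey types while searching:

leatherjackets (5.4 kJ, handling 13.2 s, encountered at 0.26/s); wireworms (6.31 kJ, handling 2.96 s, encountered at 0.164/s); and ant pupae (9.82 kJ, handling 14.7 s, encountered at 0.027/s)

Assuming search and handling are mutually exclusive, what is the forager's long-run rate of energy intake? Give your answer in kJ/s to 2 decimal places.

R = Σλ_iE_i / (1 + Σλ_ih_i)
Numerator: 0.26×5.4 + 0.164×6.31 + 0.027×9.82 = 2.704
Denominator: 1 + 0.26×13.2 + 0.164×2.96 + 0.027×14.7 = 5.314
R = 2.704/5.314 = 0.5088 kJ/s

0.51 kJ/s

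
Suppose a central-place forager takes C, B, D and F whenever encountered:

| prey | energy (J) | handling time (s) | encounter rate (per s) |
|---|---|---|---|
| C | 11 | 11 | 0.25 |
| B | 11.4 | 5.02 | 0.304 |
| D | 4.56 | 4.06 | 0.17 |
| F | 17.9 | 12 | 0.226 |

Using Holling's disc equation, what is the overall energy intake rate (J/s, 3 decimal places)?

1.272 J/s

R = (0.25×11 + 0.304×11.4 + 0.17×4.56 + 0.226×17.9) / (1 + 0.25×11 + 0.304×5.02 + 0.17×4.06 + 0.226×12) = 11.04/8.678 = 1.272 J/s.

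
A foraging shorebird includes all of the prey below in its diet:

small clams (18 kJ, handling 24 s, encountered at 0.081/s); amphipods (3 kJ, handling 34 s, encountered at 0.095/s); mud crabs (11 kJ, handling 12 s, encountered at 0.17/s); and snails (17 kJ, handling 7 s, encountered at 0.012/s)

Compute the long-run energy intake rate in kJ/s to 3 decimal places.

0.460 kJ/s

Energy encountered per unit search time: 0.081×18 + 0.095×3 + 0.17×11 + 0.012×17 = 3.817 kJ/s.
Handling time per unit search time: 0.081×24 + 0.095×34 + 0.17×12 + 0.012×7 = 7.298.
Rate = 3.817/(1 + 7.298) = 0.46 kJ/s.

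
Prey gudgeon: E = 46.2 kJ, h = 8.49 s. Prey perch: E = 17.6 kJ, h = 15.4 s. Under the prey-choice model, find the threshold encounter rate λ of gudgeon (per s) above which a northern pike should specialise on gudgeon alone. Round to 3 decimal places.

Drop perch once their profitability E₂/h₂ falls below the rate achievable on gudgeon alone: E₂/h₂ = λE₁/(1 + λh₁).
Solve for λ: λE₁h₂ = E₂(1 + λh₁) → λ(E₁h₂ − E₂h₁) = E₂ → λ = E₂/(E₁h₂ − E₂h₁).
λ = 17.6/(46.2×15.4 − 17.6×8.49) = 17.6/562.1 = 0.03131 per s.

0.031 per s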